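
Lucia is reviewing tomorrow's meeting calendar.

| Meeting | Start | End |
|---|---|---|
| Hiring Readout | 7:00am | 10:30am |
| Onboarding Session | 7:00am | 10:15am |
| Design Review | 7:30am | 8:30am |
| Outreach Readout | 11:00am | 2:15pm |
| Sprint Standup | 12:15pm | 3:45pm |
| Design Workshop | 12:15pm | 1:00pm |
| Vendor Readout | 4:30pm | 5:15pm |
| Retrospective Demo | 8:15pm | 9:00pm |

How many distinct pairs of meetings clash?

6

Two intervals overlap when each starts before the other ends.
Sorted by start: Hiring Readout, Onboarding Session, Design Review, Outreach Readout, Sprint Standup, Design Workshop, Vendor Readout, Retrospective Demo.
Onboarding Session starts before Hiring Readout ends → Hiring Readout and Onboarding Session overlap.
Design Review starts before Hiring Readout ends → Hiring Readout and Design Review overlap.
Outreach Readout starts after Hiring Readout ends, so nothing later overlaps Hiring Readout either.
Design Review starts before Onboarding Session ends → Onboarding Session and Design Review overlap.
Outreach Readout starts after Onboarding Session ends, so nothing later overlaps Onboarding Session either.
Outreach Readout starts after Design Review ends, so nothing later overlaps Design Review either.
Sprint Standup starts before Outreach Readout ends → Outreach Readout and Sprint Standup overlap.
Design Workshop starts before Outreach Readout ends → Outreach Readout and Design Workshop overlap.
Vendor Readout starts after Outreach Readout ends, so nothing later overlaps Outreach Readout either.
Design Workshop starts before Sprint Standup ends → Sprint Standup and Design Workshop overlap.
Vendor Readout starts after Sprint Standup ends, so nothing later overlaps Sprint Standup either.
Vendor Readout starts after Design Workshop ends, so nothing later overlaps Design Workshop either.
Retrospective Demo starts after Vendor Readout ends.
Overlapping pairs: Design Review & Hiring Readout, Design Review & Onboarding Session, Design Workshop & Outreach Readout, Design Workshop & Sprint Standup, Hiring Readout & Onboarding Session, Outreach Readout & Sprint Standup — 6 in total.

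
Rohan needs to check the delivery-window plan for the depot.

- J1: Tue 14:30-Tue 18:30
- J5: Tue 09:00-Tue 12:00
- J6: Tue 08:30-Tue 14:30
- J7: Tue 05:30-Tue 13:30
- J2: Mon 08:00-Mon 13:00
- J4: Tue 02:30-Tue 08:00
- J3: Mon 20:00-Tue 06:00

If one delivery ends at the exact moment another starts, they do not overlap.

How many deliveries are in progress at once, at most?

3

Walk through starts and ends in time order (an end at T is processed before a start at T):
Mon 08:00 start J2 → 1
Mon 13:00 end J2 → 0
Mon 20:00 start J3 → 1
Tue 02:30 start J4 → 2
Tue 05:30 start J7 → 3
Tue 06:00 end J3 → 2
Tue 08:00 end J4 → 1
Tue 08:30 start J6 → 2
Tue 09:00 start J5 → 3
Tue 12:00 end J5 → 2
Tue 13:30 end J7 → 1
Tue 14:30 end J6 → 0
Tue 14:30 start J1 → 1
Tue 18:30 end J1 → 0
Peak is 3, at Tue 05:30 (J3, J4, J7).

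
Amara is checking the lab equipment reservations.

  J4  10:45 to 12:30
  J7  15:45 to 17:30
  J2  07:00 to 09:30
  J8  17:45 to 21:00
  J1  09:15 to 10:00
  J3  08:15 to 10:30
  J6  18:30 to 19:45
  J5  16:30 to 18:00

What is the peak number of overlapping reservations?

3

Walk through starts and ends in time order (an end at T is processed before a start at T):
07:00 start J2 → 1
08:15 start J3 → 2
09:15 start J1 → 3
09:30 end J2 → 2
10:00 end J1 → 1
10:30 end J3 → 0
10:45 start J4 → 1
12:30 end J4 → 0
15:45 start J7 → 1
16:30 start J5 → 2
17:30 end J7 → 1
17:45 start J8 → 2
18:00 end J5 → 1
18:30 start J6 → 2
19:45 end J6 → 1
21:00 end J8 → 0
Peak is 3, at 09:15 (J1, J2, J3).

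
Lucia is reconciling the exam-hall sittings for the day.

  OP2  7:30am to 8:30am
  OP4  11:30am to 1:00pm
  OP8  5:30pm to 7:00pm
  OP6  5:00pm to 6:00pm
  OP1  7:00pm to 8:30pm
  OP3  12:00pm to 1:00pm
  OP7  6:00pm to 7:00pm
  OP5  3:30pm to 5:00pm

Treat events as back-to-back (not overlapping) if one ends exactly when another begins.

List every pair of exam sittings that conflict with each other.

Two intervals overlap when each starts before the other ends.
Sorted by start: OP2, OP4, OP3, OP5, OP6, OP8, OP7, OP1.
OP4 starts after OP2 ends, so nothing later overlaps OP2 either.
OP3 starts before OP4 ends → OP4 and OP3 overlap.
OP5 starts after OP4 ends, so nothing later overlaps OP4 either.
OP5 starts after OP3 ends, so nothing later overlaps OP3 either.
OP6 starts exactly when OP5 ends (back-to-back, no overlap), so nothing later overlaps OP5 either.
OP8 starts before OP6 ends → OP6 and OP8 overlap.
OP7 starts exactly when OP6 ends (back-to-back, no overlap), so nothing later overlaps OP6 either.
OP7 starts before OP8 ends → OP8 and OP7 overlap.
OP1 starts exactly when OP8 ends (back-to-back, no overlap).
OP1 starts exactly when OP7 ends (back-to-back, no overlap).

OP3 & OP4, OP6 & OP8, OP7 & OP8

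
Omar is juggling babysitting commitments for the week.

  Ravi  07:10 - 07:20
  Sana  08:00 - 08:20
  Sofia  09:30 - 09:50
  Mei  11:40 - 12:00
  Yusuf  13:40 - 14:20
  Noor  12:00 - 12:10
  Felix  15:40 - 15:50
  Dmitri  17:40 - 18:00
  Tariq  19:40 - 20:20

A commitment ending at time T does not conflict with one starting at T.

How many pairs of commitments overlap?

0

Check each pair: they overlap iff neither finishes before the other starts.
Sorted by start: Ravi, Sana, Sofia, Mei, Noor, Yusuf, Felix, Dmitri, Tariq.
Sana starts after Ravi ends — done with Ravi.
Sofia starts after Sana ends — done with Sana.
Mei starts after Sofia ends — done with Sofia.
Noor starts exactly when Mei ends (back-to-back, no overlap) — done with Mei.
Yusuf starts after Noor ends — done with Noor.
Felix starts after Yusuf ends — done with Yusuf.
Dmitri starts after Felix ends — done with Felix.
Tariq starts after Dmitri ends.
No pair overlaps.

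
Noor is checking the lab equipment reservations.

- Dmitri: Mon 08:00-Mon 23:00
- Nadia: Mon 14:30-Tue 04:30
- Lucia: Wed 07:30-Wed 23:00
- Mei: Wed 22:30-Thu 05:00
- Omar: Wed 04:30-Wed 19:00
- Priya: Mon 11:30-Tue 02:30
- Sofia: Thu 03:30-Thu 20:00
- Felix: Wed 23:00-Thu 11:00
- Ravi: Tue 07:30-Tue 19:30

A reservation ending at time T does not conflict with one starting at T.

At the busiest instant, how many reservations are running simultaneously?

3

Walk through starts and ends in time order (an end at T is processed before a start at T):
Mon 08:00 start Dmitri → 1
Mon 11:30 start Priya → 2
Mon 14:30 start Nadia → 3
Mon 23:00 end Dmitri → 2
Tue 02:30 end Priya → 1
Tue 04:30 end Nadia → 0
Tue 07:30 start Ravi → 1
Tue 19:30 end Ravi → 0
Wed 04:30 start Omar → 1
Wed 07:30 start Lucia → 2
Wed 19:00 end Omar → 1
Wed 22:30 start Mei → 2
Wed 23:00 end Lucia → 1
Wed 23:00 start Felix → 2
Thu 03:30 start Sofia → 3
Thu 05:00 end Mei → 2
Thu 11:00 end Felix → 1
Thu 20:00 end Sofia → 0
Peak is 3, at Mon 14:30 (Dmitri, Nadia, Priya).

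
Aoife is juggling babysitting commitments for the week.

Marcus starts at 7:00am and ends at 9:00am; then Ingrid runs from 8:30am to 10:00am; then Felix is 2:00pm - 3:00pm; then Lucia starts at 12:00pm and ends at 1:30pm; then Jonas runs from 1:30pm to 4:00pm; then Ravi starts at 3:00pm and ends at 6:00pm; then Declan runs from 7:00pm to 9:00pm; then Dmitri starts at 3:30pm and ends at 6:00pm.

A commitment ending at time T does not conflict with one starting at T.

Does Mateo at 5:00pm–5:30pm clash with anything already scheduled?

Marcus: ends 9:00am at or before Mateo starts 5:00pm → clear.
Ingrid: ends 10:00am at or before Mateo starts 5:00pm → clear.
Lucia: ends 1:30pm at or before Mateo starts 5:00pm → clear.
Jonas: ends 4:00pm at or before Mateo starts 5:00pm → clear.
Felix: ends 3:00pm at or before Mateo starts 5:00pm → clear.
Ravi: starts 3:00pm before Mateo ends 5:30pm, and ends 6:00pm after Mateo starts 5:00pm → overlap.
Dmitri: starts 3:30pm before Mateo ends 5:30pm, and ends 6:00pm after Mateo starts 5:00pm → overlap.
Declan: starts 7:00pm at or after Mateo ends 5:30pm → clear.
Mateo overlaps Ravi, Dmitri.

Yes — it overlaps Dmitri, Ravi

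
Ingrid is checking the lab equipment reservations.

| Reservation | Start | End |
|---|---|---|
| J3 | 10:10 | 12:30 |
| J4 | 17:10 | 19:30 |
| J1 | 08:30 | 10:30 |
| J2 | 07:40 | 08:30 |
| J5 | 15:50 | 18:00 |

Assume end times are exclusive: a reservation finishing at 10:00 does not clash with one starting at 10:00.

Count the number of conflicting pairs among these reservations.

Sorted by start: J2, J1, J3, J5, J4.
J1 starts exactly when J2 ends (back-to-back, no overlap), so nothing later overlaps J2 either.
J3 starts before J1 ends → J1 and J3 overlap.
J5 starts after J1 ends, so nothing later overlaps J1 either.
J5 starts after J3 ends, so nothing later overlaps J3 either.
J4 starts before J5 ends → J5 and J4 overlap.
Overlapping pairs: J1 & J3, J4 & J5 — 2 in total.

2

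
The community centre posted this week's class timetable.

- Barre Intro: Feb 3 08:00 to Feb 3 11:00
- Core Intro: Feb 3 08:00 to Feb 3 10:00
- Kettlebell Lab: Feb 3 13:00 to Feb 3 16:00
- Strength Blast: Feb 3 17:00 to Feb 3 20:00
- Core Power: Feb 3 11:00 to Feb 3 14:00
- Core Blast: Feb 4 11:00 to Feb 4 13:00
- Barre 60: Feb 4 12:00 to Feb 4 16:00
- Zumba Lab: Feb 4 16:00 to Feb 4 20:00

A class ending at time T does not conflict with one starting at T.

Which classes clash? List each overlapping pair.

Sorted by start: Barre Intro, Core Intro, Core Power, Kettlebell Lab, Strength Blast, Core Blast, Barre 60, Zumba Lab.
Core Intro starts before Barre Intro ends → Barre Intro and Core Intro overlap.
Core Power starts exactly when Barre Intro ends (back-to-back, no overlap); Barre Intro is clear from here.
Core Power starts after Core Intro ends; Core Intro is clear from here.
Kettlebell Lab starts before Core Power ends → Core Power and Kettlebell Lab overlap.
Strength Blast starts after Core Power ends; Core Power is clear from here.
Strength Blast starts after Kettlebell Lab ends; Kettlebell Lab is clear from here.
Core Blast starts after Strength Blast ends; Strength Blast is clear from here.
Barre 60 starts before Core Blast ends → Core Blast and Barre 60 overlap.
Zumba Lab starts after Core Blast ends.
Zumba Lab starts exactly when Barre 60 ends (back-to-back, no overlap).

Barre 60 & Core Blast, Barre Intro & Core Intro, Core Power & Kettlebell Lab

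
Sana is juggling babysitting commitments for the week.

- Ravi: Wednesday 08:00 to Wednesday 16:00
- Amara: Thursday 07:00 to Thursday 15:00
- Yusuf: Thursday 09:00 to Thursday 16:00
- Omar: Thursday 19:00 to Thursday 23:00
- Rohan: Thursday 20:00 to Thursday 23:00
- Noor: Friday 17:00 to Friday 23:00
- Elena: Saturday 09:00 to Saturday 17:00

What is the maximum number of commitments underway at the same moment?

2

Walk through starts and ends in time order (an end at T is processed before a start at T):
Wednesday 08:00 start Ravi → 1
Wednesday 16:00 end Ravi → 0
Thursday 07:00 start Amara → 1
Thursday 09:00 start Yusuf → 2
Thursday 15:00 end Amara → 1
Thursday 16:00 end Yusuf → 0
Thursday 19:00 start Omar → 1
Thursday 20:00 start Rohan → 2
Thursday 23:00 end Omar → 1
Thursday 23:00 end Rohan → 0
Friday 17:00 start Noor → 1
Friday 23:00 end Noor → 0
Saturday 09:00 start Elena → 1
Saturday 17:00 end Elena → 0
Peak is 2, at Thursday 09:00 (Amara, Yusuf).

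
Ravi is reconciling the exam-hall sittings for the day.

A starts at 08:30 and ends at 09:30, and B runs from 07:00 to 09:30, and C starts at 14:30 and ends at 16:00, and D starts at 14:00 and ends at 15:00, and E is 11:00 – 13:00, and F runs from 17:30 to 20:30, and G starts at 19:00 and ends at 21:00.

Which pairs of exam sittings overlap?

A & B, C & D, F & G

Sorted by start: B, A, E, D, C, F, G.
A starts before B ends → B and A overlap.
E starts after B ends — done with B.
E starts after A ends — done with A.
D starts after E ends — done with E.
C starts before D ends → D and C overlap.
F starts after D ends — done with D.
F starts after C ends — done with C.
G starts before F ends → F and G overlap.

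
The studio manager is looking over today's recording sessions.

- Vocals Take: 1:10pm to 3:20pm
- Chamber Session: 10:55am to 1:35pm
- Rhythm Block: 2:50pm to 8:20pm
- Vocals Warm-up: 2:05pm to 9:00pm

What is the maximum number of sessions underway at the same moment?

3

Walk through starts and ends in time order (an end at T is processed before a start at T):
10:55am start Chamber Session → 1
1:10pm start Vocals Take → 2
1:35pm end Chamber Session → 1
2:05pm start Vocals Warm-up → 2
2:50pm start Rhythm Block → 3
3:20pm end Vocals Take → 2
8:20pm end Rhythm Block → 1
9:00pm end Vocals Warm-up → 0
Peak is 3, at 2:50pm (Rhythm Block, Vocals Take, Vocals Warm-up).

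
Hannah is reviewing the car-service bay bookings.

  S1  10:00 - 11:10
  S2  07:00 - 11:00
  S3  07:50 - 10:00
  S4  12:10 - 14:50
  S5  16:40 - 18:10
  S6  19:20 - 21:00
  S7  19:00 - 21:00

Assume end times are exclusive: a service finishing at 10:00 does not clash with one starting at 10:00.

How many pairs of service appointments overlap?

Check each pair: they overlap iff neither finishes before the other starts.
Sorted by start: S2, S3, S1, S4, S5, S7, S6.
S3 starts before S2 ends → S2 and S3 overlap.
S1 starts before S2 ends → S2 and S1 overlap.
S4 starts after S2 ends; S2 is clear from here.
S1 starts exactly when S3 ends (back-to-back, no overlap); S3 is clear from here.
S4 starts after S1 ends; S1 is clear from here.
S5 starts after S4 ends; S4 is clear from here.
S7 starts after S5 ends; S5 is clear from here.
S6 starts before S7 ends → S7 and S6 overlap.
Overlapping pairs: S1 & S2, S2 & S3, S6 & S7 — 3 in total.

3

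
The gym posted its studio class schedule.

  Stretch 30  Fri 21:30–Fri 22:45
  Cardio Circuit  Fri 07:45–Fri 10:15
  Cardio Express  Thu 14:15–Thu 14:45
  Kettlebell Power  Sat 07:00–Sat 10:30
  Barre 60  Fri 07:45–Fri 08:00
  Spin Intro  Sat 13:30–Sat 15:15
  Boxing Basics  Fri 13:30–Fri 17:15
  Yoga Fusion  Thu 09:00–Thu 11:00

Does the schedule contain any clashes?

Yes

Sorted by start: Yoga Fusion, Cardio Express, Barre 60, Cardio Circuit, Boxing Basics, Stretch 30, Kettlebell Power, Spin Intro.
Cardio Express starts after Yoga Fusion ends — done with Yoga Fusion.
Barre 60 starts after Cardio Express ends — done with Cardio Express.
Cardio Circuit starts before Barre 60 ends → Barre 60 and Cardio Circuit overlap.
That's a conflict, so the schedule is not conflict-free.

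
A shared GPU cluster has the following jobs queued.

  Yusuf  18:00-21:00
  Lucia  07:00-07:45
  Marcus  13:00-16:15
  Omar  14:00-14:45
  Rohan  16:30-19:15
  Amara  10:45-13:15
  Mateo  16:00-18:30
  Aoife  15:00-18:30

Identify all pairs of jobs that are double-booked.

Sorted by start: Lucia, Amara, Marcus, Omar, Aoife, Mateo, Rohan, Yusuf.
Amara starts after Lucia ends; Lucia is clear from here.
Marcus starts before Amara ends → Amara and Marcus overlap.
Omar starts after Amara ends; Amara is clear from here.
Omar starts before Marcus ends → Marcus and Omar overlap.
Aoife starts before Marcus ends → Marcus and Aoife overlap.
Mateo starts before Marcus ends → Marcus and Mateo overlap.
Rohan starts after Marcus ends; Marcus is clear from here.
Aoife starts after Omar ends; Omar is clear from here.
Mateo starts before Aoife ends → Aoife and Mateo overlap.
Rohan starts before Aoife ends → Aoife and Rohan overlap.
Yusuf starts before Aoife ends → Aoife and Yusuf overlap.
Rohan starts before Mateo ends → Mateo and Rohan overlap.
Yusuf starts before Mateo ends → Mateo and Yusuf overlap.
Yusuf starts before Rohan ends → Rohan and Yusuf overlap.

Amara & Marcus, Aoife & Marcus, Aoife & Mateo, Aoife & Rohan, Aoife & Yusuf, Marcus & Mateo, Marcus & Omar, Mateo & Rohan, Mateo & Yusuf, Rohan & Yusuf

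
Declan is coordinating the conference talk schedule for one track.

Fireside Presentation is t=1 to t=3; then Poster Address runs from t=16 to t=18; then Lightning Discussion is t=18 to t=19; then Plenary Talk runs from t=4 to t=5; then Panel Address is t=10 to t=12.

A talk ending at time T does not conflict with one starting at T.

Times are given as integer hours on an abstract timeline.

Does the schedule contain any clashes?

Sorted by start: Fireside Presentation, Plenary Talk, Panel Address, Poster Address, Lightning Discussion.
Plenary Talk starts after Fireside Presentation ends, so Fireside Presentation has no further overlaps.
Panel Address starts after Plenary Talk ends, so Plenary Talk has no further overlaps.
Poster Address starts after Panel Address ends, so Panel Address has no further overlaps.
Lightning Discussion starts exactly when Poster Address ends (back-to-back, no overlap).
Every pair is clear; the schedule has no overlaps.

No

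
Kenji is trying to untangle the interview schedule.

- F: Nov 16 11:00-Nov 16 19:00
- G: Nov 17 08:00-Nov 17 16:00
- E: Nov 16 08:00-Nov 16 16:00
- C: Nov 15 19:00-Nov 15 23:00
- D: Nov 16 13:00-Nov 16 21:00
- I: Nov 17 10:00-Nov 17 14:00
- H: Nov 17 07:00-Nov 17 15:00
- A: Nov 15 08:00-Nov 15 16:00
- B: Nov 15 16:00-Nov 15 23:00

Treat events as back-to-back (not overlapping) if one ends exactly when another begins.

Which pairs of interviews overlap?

B & C, D & E, D & F, E & F, G & H, G & I, H & I

Two intervals overlap when each starts before the other ends.
Sorted by start: A, B, C, E, F, D, H, G, I.
B starts exactly when A ends (back-to-back, no overlap), so A has no further overlaps.
C starts before B ends → B and C overlap.
E starts after B ends, so B has no further overlaps.
E starts after C ends, so C has no further overlaps.
F starts before E ends → E and F overlap.
D starts before E ends → E and D overlap.
H starts after E ends, so E has no further overlaps.
D starts before F ends → F and D overlap.
H starts after F ends, so F has no further overlaps.
H starts after D ends, so D has no further overlaps.
G starts before H ends → H and G overlap.
I starts before H ends → H and I overlap.
I starts before G ends → G and I overlap.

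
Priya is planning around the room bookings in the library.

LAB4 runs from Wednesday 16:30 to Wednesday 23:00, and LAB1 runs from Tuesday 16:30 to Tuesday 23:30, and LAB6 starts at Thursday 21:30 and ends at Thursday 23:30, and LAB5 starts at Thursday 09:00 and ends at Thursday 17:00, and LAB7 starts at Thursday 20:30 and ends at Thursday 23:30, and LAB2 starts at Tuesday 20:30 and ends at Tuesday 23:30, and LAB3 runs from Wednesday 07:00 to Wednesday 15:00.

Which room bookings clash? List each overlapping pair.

Two intervals overlap when each starts before the other ends.
Sorted by start: LAB1, LAB2, LAB3, LAB4, LAB5, LAB7, LAB6.
LAB2 starts before LAB1 ends → LAB1 and LAB2 overlap.
LAB3 starts after LAB1 ends; LAB1 is clear from here.
LAB3 starts after LAB2 ends; LAB2 is clear from here.
LAB4 starts after LAB3 ends; LAB3 is clear from here.
LAB5 starts after LAB4 ends; LAB4 is clear from here.
LAB7 starts after LAB5 ends; LAB5 is clear from here.
LAB6 starts before LAB7 ends → LAB7 and LAB6 overlap.

LAB1 & LAB2, LAB6 & LAB7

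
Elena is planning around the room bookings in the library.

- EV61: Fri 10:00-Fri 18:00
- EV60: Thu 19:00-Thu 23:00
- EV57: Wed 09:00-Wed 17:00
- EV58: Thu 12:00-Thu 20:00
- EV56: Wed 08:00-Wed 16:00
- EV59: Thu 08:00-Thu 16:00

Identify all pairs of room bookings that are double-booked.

Sorted by start: EV56, EV57, EV59, EV58, EV60, EV61.
EV57 starts before EV56 ends → EV56 and EV57 overlap.
EV59 starts after EV56 ends, so nothing later overlaps EV56 either.
EV59 starts after EV57 ends, so nothing later overlaps EV57 either.
EV58 starts before EV59 ends → EV59 and EV58 overlap.
EV60 starts after EV59 ends, so nothing later overlaps EV59 either.
EV60 starts before EV58 ends → EV58 and EV60 overlap.
EV61 starts after EV58 ends.
EV61 starts after EV60 ends.

EV56 & EV57, EV58 & EV59, EV58 & EV60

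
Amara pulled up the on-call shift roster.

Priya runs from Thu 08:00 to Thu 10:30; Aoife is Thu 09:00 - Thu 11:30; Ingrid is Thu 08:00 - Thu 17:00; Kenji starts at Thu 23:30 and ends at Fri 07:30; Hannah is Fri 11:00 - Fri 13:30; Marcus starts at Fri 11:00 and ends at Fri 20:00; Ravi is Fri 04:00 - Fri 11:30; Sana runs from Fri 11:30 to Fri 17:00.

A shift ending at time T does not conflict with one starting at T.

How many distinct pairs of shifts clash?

9

Sorted by start: Priya, Ingrid, Aoife, Kenji, Ravi, Hannah, Marcus, Sana.
Ingrid starts before Priya ends → Priya and Ingrid overlap.
Aoife starts before Priya ends → Priya and Aoife overlap.
Kenji starts after Priya ends, so nothing later overlaps Priya either.
Aoife starts before Ingrid ends → Ingrid and Aoife overlap.
Kenji starts after Ingrid ends, so nothing later overlaps Ingrid either.
Kenji starts after Aoife ends, so nothing later overlaps Aoife either.
Ravi starts before Kenji ends → Kenji and Ravi overlap.
Hannah starts after Kenji ends, so nothing later overlaps Kenji either.
Hannah starts before Ravi ends → Ravi and Hannah overlap.
Marcus starts before Ravi ends → Ravi and Marcus overlap.
Sana starts exactly when Ravi ends (back-to-back, no overlap).
Marcus starts before Hannah ends → Hannah and Marcus overlap.
Sana starts before Hannah ends → Hannah and Sana overlap.
Sana starts before Marcus ends → Marcus and Sana overlap.
Overlapping pairs: Aoife & Ingrid, Aoife & Priya, Hannah & Marcus, Hannah & Ravi, Hannah & Sana, Ingrid & Priya, Kenji & Ravi, Marcus & Ravi, Marcus & Sana — 9 in total.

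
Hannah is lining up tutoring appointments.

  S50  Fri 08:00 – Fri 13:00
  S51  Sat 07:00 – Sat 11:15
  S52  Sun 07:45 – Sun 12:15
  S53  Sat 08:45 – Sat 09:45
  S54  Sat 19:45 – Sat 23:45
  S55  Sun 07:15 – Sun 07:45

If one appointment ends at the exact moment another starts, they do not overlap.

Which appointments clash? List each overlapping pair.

S51 & S53

Sorted by start: S50, S51, S53, S54, S55, S52.
S51 starts after S50 ends, so nothing later overlaps S50 either.
S53 starts before S51 ends → S51 and S53 overlap.
S54 starts after S51 ends, so nothing later overlaps S51 either.
S54 starts after S53 ends, so nothing later overlaps S53 either.
S55 starts after S54 ends, so nothing later overlaps S54 either.
S52 starts exactly when S55 ends (back-to-back, no overlap).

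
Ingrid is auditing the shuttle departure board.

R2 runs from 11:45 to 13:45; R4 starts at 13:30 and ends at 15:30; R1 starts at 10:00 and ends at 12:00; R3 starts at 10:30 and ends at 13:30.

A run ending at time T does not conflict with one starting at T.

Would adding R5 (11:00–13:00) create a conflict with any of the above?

Yes — it overlaps R1, R2, R3

R1: starts 10:00 before R5 ends 13:00, and ends 12:00 after R5 starts 11:00 → overlap.
R3: starts 10:30 before R5 ends 13:00, and ends 13:30 after R5 starts 11:00 → overlap.
R2: starts 11:45 before R5 ends 13:00, and ends 13:45 after R5 starts 11:00 → overlap.
R4: starts 13:30 at or after R5 ends 13:00 → clear.
R5 overlaps R1, R2, R3.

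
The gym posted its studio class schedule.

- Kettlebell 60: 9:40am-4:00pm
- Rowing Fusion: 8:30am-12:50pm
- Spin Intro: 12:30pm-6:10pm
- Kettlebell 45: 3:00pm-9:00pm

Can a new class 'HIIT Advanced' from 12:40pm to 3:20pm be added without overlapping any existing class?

No — it overlaps Kettlebell 45, Kettlebell 60, Rowing Fusion, Spin Intro

Rowing Fusion: starts 8:30am before HIIT Advanced ends 3:20pm, and ends 12:50pm after HIIT Advanced starts 12:40pm → overlap.
Kettlebell 60: starts 9:40am before HIIT Advanced ends 3:20pm, and ends 4:00pm after HIIT Advanced starts 12:40pm → overlap.
Spin Intro: starts 12:30pm before HIIT Advanced ends 3:20pm, and ends 6:10pm after HIIT Advanced starts 12:40pm → overlap.
Kettlebell 45: starts 3:00pm before HIIT Advanced ends 3:20pm, and ends 9:00pm after HIIT Advanced starts 12:40pm → overlap.
HIIT Advanced overlaps Kettlebell 60, Rowing Fusion, Spin Intro, Kettlebell 45.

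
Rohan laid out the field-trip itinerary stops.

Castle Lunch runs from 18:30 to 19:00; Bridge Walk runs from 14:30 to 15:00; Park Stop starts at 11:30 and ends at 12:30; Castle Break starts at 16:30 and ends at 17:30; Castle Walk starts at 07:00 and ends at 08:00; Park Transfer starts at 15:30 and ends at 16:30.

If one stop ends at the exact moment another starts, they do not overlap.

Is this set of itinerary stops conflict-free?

Sorted by start: Castle Walk, Park Stop, Bridge Walk, Park Transfer, Castle Break, Castle Lunch.
Park Stop starts after Castle Walk ends — done with Castle Walk.
Bridge Walk starts after Park Stop ends — done with Park Stop.
Park Transfer starts after Bridge Walk ends — done with Bridge Walk.
Castle Break starts exactly when Park Transfer ends (back-to-back, no overlap) — done with Park Transfer.
Castle Lunch starts after Castle Break ends.
Every pair is clear; the schedule has no overlaps.

Yes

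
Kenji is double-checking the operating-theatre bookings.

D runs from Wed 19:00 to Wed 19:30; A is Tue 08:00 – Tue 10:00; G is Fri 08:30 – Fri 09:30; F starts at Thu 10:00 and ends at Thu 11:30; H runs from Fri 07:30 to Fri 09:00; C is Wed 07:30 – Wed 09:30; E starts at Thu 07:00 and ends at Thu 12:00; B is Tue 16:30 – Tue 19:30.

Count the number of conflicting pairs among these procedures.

Sorted by start: A, B, C, D, E, F, H, G.
B starts after A ends, so A has no further overlaps.
C starts after B ends, so B has no further overlaps.
D starts after C ends, so C has no further overlaps.
E starts after D ends, so D has no further overlaps.
F starts before E ends → E and F overlap.
H starts after E ends, so E has no further overlaps.
H starts after F ends, so F has no further overlaps.
G starts before H ends → H and G overlap.
Overlapping pairs: E & F, G & H — 2 in total.

2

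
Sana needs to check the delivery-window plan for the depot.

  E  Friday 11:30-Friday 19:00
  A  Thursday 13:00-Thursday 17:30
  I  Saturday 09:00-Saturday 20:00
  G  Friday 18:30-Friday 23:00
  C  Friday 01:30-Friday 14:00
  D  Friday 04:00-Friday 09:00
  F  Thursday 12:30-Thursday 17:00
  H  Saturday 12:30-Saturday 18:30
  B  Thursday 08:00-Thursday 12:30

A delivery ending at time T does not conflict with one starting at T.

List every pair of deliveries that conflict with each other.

A & F, C & D, C & E, E & G, H & I

Check each pair: they overlap iff neither finishes before the other starts.
Sorted by start: B, F, A, C, D, E, G, I, H.
F starts exactly when B ends (back-to-back, no overlap), so nothing later overlaps B either.
A starts before F ends → F and A overlap.
C starts after F ends, so nothing later overlaps F either.
C starts after A ends, so nothing later overlaps A either.
D starts before C ends → C and D overlap.
E starts before C ends → C and E overlap.
G starts after C ends, so nothing later overlaps C either.
E starts after D ends, so nothing later overlaps D either.
G starts before E ends → E and G overlap.
I starts after E ends, so nothing later overlaps E either.
I starts after G ends, so nothing later overlaps G either.
H starts before I ends → I and H overlap.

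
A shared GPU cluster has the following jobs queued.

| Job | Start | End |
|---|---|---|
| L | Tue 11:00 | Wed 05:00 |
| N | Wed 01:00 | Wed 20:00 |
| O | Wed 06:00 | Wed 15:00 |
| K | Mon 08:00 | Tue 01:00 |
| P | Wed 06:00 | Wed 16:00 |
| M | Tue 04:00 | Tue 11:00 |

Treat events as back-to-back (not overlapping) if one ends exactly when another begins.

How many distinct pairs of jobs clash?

Sorted by start: K, M, L, N, O, P.
M starts after K ends — done with K.
L starts exactly when M ends (back-to-back, no overlap) — done with M.
N starts before L ends → L and N overlap.
O starts after L ends — done with L.
O starts before N ends → N and O overlap.
P starts before N ends → N and P overlap.
P starts before O ends → O and P overlap.
Overlapping pairs: L & N, N & O, N & P, O & P — 4 in total.

4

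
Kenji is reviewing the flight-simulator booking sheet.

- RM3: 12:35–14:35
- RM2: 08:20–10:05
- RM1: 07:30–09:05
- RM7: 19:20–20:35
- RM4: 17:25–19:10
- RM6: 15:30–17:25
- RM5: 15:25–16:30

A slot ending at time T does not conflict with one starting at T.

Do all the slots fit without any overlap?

Two intervals overlap when each starts before the other ends.
Sorted by start: RM1, RM2, RM3, RM5, RM6, RM4, RM7.
RM2 starts before RM1 ends → RM1 and RM2 overlap.
That's a conflict, so the schedule is not conflict-free.

No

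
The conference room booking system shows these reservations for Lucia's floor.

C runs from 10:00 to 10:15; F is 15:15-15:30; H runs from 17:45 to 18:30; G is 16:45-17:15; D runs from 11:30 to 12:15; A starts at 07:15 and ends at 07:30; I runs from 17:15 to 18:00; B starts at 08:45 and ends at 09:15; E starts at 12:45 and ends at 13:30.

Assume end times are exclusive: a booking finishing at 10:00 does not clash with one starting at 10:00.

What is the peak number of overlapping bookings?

2

Walk through starts and ends in time order (an end at T is processed before a start at T):
07:15 start A → 1
07:30 end A → 0
08:45 start B → 1
09:15 end B → 0
10:00 start C → 1
10:15 end C → 0
11:30 start D → 1
12:15 end D → 0
12:45 start E → 1
13:30 end E → 0
15:15 start F → 1
15:30 end F → 0
16:45 start G → 1
17:15 end G → 0
17:15 start I → 1
17:45 start H → 2
18:00 end I → 1
18:30 end H → 0
Peak is 2, at 17:45 (H, I).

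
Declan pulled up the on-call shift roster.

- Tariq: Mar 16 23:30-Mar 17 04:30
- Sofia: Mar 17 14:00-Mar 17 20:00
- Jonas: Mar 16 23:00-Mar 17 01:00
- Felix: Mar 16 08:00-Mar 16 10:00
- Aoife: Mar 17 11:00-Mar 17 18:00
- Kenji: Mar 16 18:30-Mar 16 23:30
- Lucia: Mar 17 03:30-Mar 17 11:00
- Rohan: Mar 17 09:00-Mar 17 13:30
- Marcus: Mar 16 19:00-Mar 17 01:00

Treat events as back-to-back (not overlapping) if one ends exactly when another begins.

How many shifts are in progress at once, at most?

Walk through starts and ends in time order (an end at T is processed before a start at T):
Mar 16 08:00 start Felix → 1
Mar 16 10:00 end Felix → 0
Mar 16 18:30 start Kenji → 1
Mar 16 19:00 start Marcus → 2
Mar 16 23:00 start Jonas → 3
Mar 16 23:30 end Kenji → 2
Mar 16 23:30 start Tariq → 3
Mar 17 01:00 end Jonas → 2
Mar 17 01:00 end Marcus → 1
Mar 17 03:30 start Lucia → 2
Mar 17 04:30 end Tariq → 1
Mar 17 09:00 start Rohan → 2
Mar 17 11:00 end Lucia → 1
Mar 17 11:00 start Aoife → 2
Mar 17 13:30 end Rohan → 1
Mar 17 14:00 start Sofia → 2
Mar 17 18:00 end Aoife → 1
Mar 17 20:00 end Sofia → 0
Peak is 3, at Mar 16 23:00 (Jonas, Kenji, Marcus).

3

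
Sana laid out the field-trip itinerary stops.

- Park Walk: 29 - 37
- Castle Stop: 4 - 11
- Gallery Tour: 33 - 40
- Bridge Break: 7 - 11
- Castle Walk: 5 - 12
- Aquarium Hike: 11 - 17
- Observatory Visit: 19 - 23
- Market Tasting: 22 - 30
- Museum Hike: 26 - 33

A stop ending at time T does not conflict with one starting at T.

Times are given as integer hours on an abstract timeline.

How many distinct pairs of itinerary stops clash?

Check each pair: they overlap iff neither finishes before the other starts.
Sorted by start: Castle Stop, Castle Walk, Bridge Break, Aquarium Hike, Observatory Visit, Market Tasting, Museum Hike, Park Walk, Gallery Tour.
Castle Walk starts before Castle Stop ends → Castle Stop and Castle Walk overlap.
Bridge Break starts before Castle Stop ends → Castle Stop and Bridge Break overlap.
Aquarium Hike starts exactly when Castle Stop ends (back-to-back, no overlap), so nothing later overlaps Castle Stop either.
Bridge Break starts before Castle Walk ends → Castle Walk and Bridge Break overlap.
Aquarium Hike starts before Castle Walk ends → Castle Walk and Aquarium Hike overlap.
Observatory Visit starts after Castle Walk ends, so nothing later overlaps Castle Walk either.
Aquarium Hike starts exactly when Bridge Break ends (back-to-back, no overlap), so nothing later overlaps Bridge Break either.
Observatory Visit starts after Aquarium Hike ends, so nothing later overlaps Aquarium Hike either.
Market Tasting starts before Observatory Visit ends → Observatory Visit and Market Tasting overlap.
Museum Hike starts after Observatory Visit ends, so nothing later overlaps Observatory Visit either.
Museum Hike starts before Market Tasting ends → Market Tasting and Museum Hike overlap.
Park Walk starts before Market Tasting ends → Market Tasting and Park Walk overlap.
Gallery Tour starts after Market Tasting ends.
Park Walk starts before Museum Hike ends → Museum Hike and Park Walk overlap.
Gallery Tour starts exactly when Museum Hike ends (back-to-back, no overlap).
Gallery Tour starts before Park Walk ends → Park Walk and Gallery Tour overlap.
Overlapping pairs: Aquarium Hike & Castle Walk, Bridge Break & Castle Stop, Bridge Break & Castle Walk, Castle Stop & Castle Walk, Gallery Tour & Park Walk, Market Tasting & Museum Hike, Market Tasting & Observatory Visit, Market Tasting & Park Walk, Museum Hike & Park Walk — 9 in total.

9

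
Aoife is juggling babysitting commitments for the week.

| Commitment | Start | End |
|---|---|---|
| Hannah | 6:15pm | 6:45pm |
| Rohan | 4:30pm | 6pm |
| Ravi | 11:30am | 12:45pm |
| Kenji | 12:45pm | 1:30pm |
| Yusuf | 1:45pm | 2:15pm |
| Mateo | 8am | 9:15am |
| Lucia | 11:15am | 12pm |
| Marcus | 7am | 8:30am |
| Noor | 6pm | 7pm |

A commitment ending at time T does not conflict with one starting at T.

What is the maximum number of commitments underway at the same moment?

Walk through starts and ends in time order (an end at T is processed before a start at T):
7am start Marcus → 1
8am start Mateo → 2
8:30am end Marcus → 1
9:15am end Mateo → 0
11:15am start Lucia → 1
11:30am start Ravi → 2
12pm end Lucia → 1
12:45pm end Ravi → 0
12:45pm start Kenji → 1
1:30pm end Kenji → 0
1:45pm start Yusuf → 1
2:15pm end Yusuf → 0
4:30pm start Rohan → 1
6pm end Rohan → 0
6pm start Noor → 1
6:15pm start Hannah → 2
6:45pm end Hannah → 1
7pm end Noor → 0
Peak is 2, at 8am (Marcus, Mateo).

2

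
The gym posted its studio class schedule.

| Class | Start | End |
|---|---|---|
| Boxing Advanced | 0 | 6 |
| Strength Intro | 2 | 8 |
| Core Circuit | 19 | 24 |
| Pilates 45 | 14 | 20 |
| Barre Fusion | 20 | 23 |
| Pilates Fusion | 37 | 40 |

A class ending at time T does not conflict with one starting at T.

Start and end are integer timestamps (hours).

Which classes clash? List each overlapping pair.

Barre Fusion & Core Circuit, Boxing Advanced & Strength Intro, Core Circuit & Pilates 45

Sorted by start: Boxing Advanced, Strength Intro, Pilates 45, Core Circuit, Barre Fusion, Pilates Fusion.
Strength Intro starts before Boxing Advanced ends → Boxing Advanced and Strength Intro overlap.
Pilates 45 starts after Boxing Advanced ends — done with Boxing Advanced.
Pilates 45 starts after Strength Intro ends — done with Strength Intro.
Core Circuit starts before Pilates 45 ends → Pilates 45 and Core Circuit overlap.
Barre Fusion starts exactly when Pilates 45 ends (back-to-back, no overlap) — done with Pilates 45.
Barre Fusion starts before Core Circuit ends → Core Circuit and Barre Fusion overlap.
Pilates Fusion starts after Core Circuit ends.
Pilates Fusion starts after Barre Fusion ends.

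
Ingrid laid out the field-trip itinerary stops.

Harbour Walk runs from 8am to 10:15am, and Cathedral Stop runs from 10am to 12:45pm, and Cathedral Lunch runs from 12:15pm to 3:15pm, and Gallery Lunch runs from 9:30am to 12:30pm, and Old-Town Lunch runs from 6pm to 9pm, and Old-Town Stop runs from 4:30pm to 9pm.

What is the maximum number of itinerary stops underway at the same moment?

3

Sort all start/end points and keep a running count:
8am start Harbour Walk → 1
9:30am start Gallery Lunch → 2
10am start Cathedral Stop → 3
10:15am end Harbour Walk → 2
12:15pm start Cathedral Lunch → 3
12:30pm end Gallery Lunch → 2
12:45pm end Cathedral Stop → 1
3:15pm end Cathedral Lunch → 0
4:30pm start Old-Town Stop → 1
6pm start Old-Town Lunch → 2
9pm end Old-Town Lunch → 1
9pm end Old-Town Stop → 0
Peak is 3, at 10am (Cathedral Stop, Gallery Lunch, Harbour Walk).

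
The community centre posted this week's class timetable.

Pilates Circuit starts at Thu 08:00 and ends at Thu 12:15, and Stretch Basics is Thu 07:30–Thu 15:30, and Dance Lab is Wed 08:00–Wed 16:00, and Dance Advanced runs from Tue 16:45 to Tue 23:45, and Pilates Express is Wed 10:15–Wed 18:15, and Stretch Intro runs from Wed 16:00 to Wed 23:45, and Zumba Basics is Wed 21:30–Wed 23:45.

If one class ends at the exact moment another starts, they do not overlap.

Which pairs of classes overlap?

Dance Lab & Pilates Express, Pilates Circuit & Stretch Basics, Pilates Express & Stretch Intro, Stretch Intro & Zumba Basics

Sorted by start: Dance Advanced, Dance Lab, Pilates Express, Stretch Intro, Zumba Basics, Stretch Basics, Pilates Circuit.
Dance Lab starts after Dance Advanced ends, so nothing later overlaps Dance Advanced either.
Pilates Express starts before Dance Lab ends → Dance Lab and Pilates Express overlap.
Stretch Intro starts exactly when Dance Lab ends (back-to-back, no overlap), so nothing later overlaps Dance Lab either.
Stretch Intro starts before Pilates Express ends → Pilates Express and Stretch Intro overlap.
Zumba Basics starts after Pilates Express ends, so nothing later overlaps Pilates Express either.
Zumba Basics starts before Stretch Intro ends → Stretch Intro and Zumba Basics overlap.
Stretch Basics starts after Stretch Intro ends, so nothing later overlaps Stretch Intro either.
Stretch Basics starts after Zumba Basics ends, so nothing later overlaps Zumba Basics either.
Pilates Circuit starts before Stretch Basics ends → Stretch Basics and Pilates Circuit overlap.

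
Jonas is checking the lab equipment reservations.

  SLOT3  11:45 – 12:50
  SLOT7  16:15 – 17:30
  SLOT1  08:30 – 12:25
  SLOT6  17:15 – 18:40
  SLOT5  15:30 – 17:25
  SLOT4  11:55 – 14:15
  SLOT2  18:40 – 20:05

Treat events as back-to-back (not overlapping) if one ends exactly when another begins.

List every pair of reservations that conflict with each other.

Sorted by start: SLOT1, SLOT3, SLOT4, SLOT5, SLOT7, SLOT6, SLOT2.
SLOT3 starts before SLOT1 ends → SLOT1 and SLOT3 overlap.
SLOT4 starts before SLOT1 ends → SLOT1 and SLOT4 overlap.
SLOT5 starts after SLOT1 ends — done with SLOT1.
SLOT4 starts before SLOT3 ends → SLOT3 and SLOT4 overlap.
SLOT5 starts after SLOT3 ends — done with SLOT3.
SLOT5 starts after SLOT4 ends — done with SLOT4.
SLOT7 starts before SLOT5 ends → SLOT5 and SLOT7 overlap.
SLOT6 starts before SLOT5 ends → SLOT5 and SLOT6 overlap.
SLOT2 starts after SLOT5 ends.
SLOT6 starts before SLOT7 ends → SLOT7 and SLOT6 overlap.
SLOT2 starts after SLOT7 ends.
SLOT2 starts exactly when SLOT6 ends (back-to-back, no overlap).

SLOT1 & SLOT3, SLOT1 & SLOT4, SLOT3 & SLOT4, SLOT5 & SLOT6, SLOT5 & SLOT7, SLOT6 & SLOT7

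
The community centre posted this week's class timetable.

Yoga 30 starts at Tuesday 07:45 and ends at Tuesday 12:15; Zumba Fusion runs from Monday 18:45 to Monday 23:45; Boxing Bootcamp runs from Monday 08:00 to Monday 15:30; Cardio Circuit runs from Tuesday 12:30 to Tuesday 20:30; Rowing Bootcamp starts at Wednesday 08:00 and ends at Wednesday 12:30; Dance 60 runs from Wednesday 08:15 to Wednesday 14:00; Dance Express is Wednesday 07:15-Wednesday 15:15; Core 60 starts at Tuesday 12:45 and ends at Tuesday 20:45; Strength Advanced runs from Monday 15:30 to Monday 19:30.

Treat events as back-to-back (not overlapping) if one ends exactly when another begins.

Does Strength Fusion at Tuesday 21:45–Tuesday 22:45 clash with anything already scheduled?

Boxing Bootcamp: ends Monday 15:30 at or before Strength Fusion starts Tuesday 21:45 → clear.
Strength Advanced: ends Monday 19:30 at or before Strength Fusion starts Tuesday 21:45 → clear.
Zumba Fusion: ends Monday 23:45 at or before Strength Fusion starts Tuesday 21:45 → clear.
Yoga 30: ends Tuesday 12:15 at or before Strength Fusion starts Tuesday 21:45 → clear.
Cardio Circuit: ends Tuesday 20:30 at or before Strength Fusion starts Tuesday 21:45 → clear.
Core 60: ends Tuesday 20:45 at or before Strength Fusion starts Tuesday 21:45 → clear.
Dance Express: starts Wednesday 07:15 at or after Strength Fusion ends Tuesday 22:45 → clear.
Rowing Bootcamp: starts Wednesday 08:00 at or after Strength Fusion ends Tuesday 22:45 → clear.
Dance 60: starts Wednesday 08:15 at or after Strength Fusion ends Tuesday 22:45 → clear.

No — it doesn't clash with anything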